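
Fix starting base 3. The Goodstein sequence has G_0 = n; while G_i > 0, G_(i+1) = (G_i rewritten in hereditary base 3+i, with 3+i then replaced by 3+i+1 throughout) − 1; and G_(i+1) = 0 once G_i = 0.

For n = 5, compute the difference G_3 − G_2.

base 3: 5 = 3 + 2; at 4: 4 + 2 = 6; next = 5
base 4: 5 = 4 + 1; at 5: 5 + 1 = 6; next = 5
base 5: 5 = 5; at 6: 6 = 6; next = 5

0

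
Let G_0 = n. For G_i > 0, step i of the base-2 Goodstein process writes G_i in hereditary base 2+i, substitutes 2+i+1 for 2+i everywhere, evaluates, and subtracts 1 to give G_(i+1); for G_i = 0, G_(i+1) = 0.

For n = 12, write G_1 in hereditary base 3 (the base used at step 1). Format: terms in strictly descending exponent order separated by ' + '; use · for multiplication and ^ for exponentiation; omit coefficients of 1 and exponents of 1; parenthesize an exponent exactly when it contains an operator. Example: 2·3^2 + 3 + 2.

3^(3 + 1) + 2·3^2 + 2·3 + 2

(0) 12|_2 = 2^(2 + 1) + 2^2 ↦ 3^(3 + 1) + 3^3|_3 = 108 ⇒ 107
(1) 107|_3 = 3^(3 + 1) + 2·3^2 + 2·3 + 2 ↦ 4^(4 + 1) + 2·4^2 + 2·4 + 2|_4 = 1066 ⇒ 1065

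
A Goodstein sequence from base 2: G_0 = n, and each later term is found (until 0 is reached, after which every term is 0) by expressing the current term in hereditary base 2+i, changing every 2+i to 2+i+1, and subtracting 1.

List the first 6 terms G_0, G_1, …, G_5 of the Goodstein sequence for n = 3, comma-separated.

3, 3, 3, 2, 1, 0

G_0 = 3. HB_2(3) = 2 + 1. Bump = 4. G_1 = 3.
G_1 = 3. HB_3(3) = 3. Bump = 4. G_2 = 3.
G_2 = 3. HB_4(3) = 3. Bump = 3. G_3 = 2.
G_3 = 2. HB_5(2) = 2. Bump = 2. G_4 = 1.
G_4 = 1. HB_6(1) = 1. Bump = 1. G_5 = 0.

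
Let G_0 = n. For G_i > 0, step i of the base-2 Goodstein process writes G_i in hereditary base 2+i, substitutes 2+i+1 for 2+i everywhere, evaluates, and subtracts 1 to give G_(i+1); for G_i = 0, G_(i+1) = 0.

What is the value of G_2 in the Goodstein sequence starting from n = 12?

1065

G_0 = 12. HB_2(12) = 2^(2 + 1) + 2^2. Bump = 108. G_1 = 107.
G_1 = 107. HB_3(107) = 3^(3 + 1) + 2·3^2 + 2·3 + 2. Bump = 1066. G_2 = 1065.
G_2 = 1065. HB_4(1065) = 4^(4 + 1) + 2·4^2 + 2·4 + 1. Bump = 15686. G_3 = 15685.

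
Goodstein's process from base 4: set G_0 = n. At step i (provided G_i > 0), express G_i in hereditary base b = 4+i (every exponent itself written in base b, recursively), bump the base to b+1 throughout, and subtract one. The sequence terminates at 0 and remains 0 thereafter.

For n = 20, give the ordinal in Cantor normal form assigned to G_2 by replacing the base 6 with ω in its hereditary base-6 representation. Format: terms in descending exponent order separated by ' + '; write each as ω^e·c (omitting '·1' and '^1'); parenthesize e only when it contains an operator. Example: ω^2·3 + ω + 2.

ω^2 + 3

[0] 20 ≡ 4^2 + 4 (base 4). Lift 5: 30. −1: 29.
[1] 29 ≡ 5^2 + 4 (base 5). Lift 6: 40. −1: 39.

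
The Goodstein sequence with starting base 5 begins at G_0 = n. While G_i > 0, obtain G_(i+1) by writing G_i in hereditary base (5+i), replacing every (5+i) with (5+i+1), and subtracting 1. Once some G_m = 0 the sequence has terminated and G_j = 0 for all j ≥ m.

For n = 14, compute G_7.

19

i=0: 14 = 2·5 + 4 (b=5); 5→6: 2·6 + 4 = 16; 16−1 = 15
i=1: 15 = 2·6 + 3 (b=6); 6→7: 2·7 + 3 = 17; 17−1 = 16
i=2: 16 = 2·7 + 2 (b=7); 7→8: 2·8 + 2 = 18; 18−1 = 17
i=3: 17 = 2·8 + 1 (b=8); 8→9: 2·9 + 1 = 19; 19−1 = 18
i=4: 18 = 2·9 (b=9); 9→10: 2·10 = 20; 20−1 = 19
i=5: 19 = 10 + 9 (b=10); 10→11: 11 + 9 = 20; 20−1 = 19
i=6: 19 = 11 + 8 (b=11); 11→12: 12 + 8 = 20; 20−1 = 19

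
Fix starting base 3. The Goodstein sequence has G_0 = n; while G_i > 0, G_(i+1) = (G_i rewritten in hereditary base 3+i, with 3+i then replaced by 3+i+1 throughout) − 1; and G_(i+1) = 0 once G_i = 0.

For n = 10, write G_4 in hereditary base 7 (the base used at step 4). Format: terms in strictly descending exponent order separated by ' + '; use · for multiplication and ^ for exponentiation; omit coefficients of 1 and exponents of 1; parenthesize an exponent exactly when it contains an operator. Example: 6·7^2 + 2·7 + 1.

4·7 + 2

10 —HB3→ 3^2 + 1 —bump→ 4^2 + 1 = 17 —(−1)→ 16
16 —HB4→ 4^2 —bump→ 5^2 = 25 —(−1)→ 24
24 —HB5→ 4·5 + 4 —bump→ 4·6 + 4 = 28 —(−1)→ 27
27 —HB6→ 4·6 + 3 —bump→ 4·7 + 3 = 31 —(−1)→ 30
30 —HB7→ 4·7 + 2 —bump→ 4·8 + 2 = 34 —(−1)→ 33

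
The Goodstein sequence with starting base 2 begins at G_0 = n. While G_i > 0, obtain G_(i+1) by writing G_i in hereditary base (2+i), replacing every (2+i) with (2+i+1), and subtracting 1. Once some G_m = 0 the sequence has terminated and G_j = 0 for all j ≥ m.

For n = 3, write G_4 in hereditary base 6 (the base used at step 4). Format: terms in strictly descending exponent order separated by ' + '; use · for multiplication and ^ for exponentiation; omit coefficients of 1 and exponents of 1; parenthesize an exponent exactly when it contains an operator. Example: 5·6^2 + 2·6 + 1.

G_0 = 3. HB_2(3) = 2 + 1. Bump = 4. G_1 = 3.
G_1 = 3. HB_3(3) = 3. Bump = 4. G_2 = 3.
G_2 = 3. HB_4(3) = 3. Bump = 3. G_3 = 2.
G_3 = 2. HB_5(2) = 2. Bump = 2. G_4 = 1.

1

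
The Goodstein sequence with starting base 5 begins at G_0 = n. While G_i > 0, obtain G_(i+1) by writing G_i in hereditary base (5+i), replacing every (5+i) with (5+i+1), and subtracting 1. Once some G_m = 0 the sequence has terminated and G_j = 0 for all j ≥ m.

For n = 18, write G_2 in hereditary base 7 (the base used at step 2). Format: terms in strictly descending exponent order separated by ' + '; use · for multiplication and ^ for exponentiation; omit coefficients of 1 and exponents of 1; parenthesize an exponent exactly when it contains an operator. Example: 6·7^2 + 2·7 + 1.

step 0: 18 = 3·5 + 3; sub 6 for 5: 3·6 + 3; = 21; G_1 = 21−1 = 20
step 1: 20 = 3·6 + 2; sub 7 for 6: 3·7 + 2; = 23; G_2 = 23−1 = 22
step 2: 22 = 3·7 + 1; sub 8 for 7: 3·8 + 1; = 25; G_3 = 25−1 = 24

3·7 + 1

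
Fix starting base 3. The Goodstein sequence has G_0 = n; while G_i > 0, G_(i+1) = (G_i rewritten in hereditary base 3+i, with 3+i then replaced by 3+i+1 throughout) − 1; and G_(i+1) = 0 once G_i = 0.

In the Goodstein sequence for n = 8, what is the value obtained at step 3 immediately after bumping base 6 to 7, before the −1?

12

G_0=8  [base 3] 2·3 + 2  →[3↦4]→  2·4 + 2 = 10  −1 ⇒ G_1=9
G_1=9  [base 4] 2·4 + 1  →[4↦5]→  2·5 + 1 = 11  −1 ⇒ G_2=10
G_2=10  [base 5] 2·5  →[5↦6]→  2·6 = 12  −1 ⇒ G_3=11
G_3=11  [base 6] 6 + 5  →[6↦7]→  7 + 5 = 12  −1 ⇒ G_4=11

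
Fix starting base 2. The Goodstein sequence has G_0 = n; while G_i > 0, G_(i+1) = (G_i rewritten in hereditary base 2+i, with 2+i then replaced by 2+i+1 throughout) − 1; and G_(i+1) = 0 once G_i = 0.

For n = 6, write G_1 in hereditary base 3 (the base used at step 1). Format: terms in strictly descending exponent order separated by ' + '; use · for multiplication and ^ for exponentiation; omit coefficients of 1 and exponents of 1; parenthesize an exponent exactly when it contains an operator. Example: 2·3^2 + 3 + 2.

3^3 + 2

G_0 = 6. HB_2(6) = 2^2 + 2. Bump = 30. G_1 = 29.
G_1 = 29. HB_3(29) = 3^3 + 2. Bump = 258. G_2 = 257.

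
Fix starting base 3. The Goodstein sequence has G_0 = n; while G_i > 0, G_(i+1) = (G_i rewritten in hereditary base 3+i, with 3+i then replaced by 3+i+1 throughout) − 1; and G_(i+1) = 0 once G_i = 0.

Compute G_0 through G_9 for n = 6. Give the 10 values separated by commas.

(0) 6|_3 = 2·3 ↦ 2·4|_4 = 8 ⇒ 7
(1) 7|_4 = 4 + 3 ↦ 5 + 3|_5 = 8 ⇒ 7
(2) 7|_5 = 5 + 2 ↦ 6 + 2|_6 = 8 ⇒ 7
(3) 7|_6 = 6 + 1 ↦ 7 + 1|_7 = 8 ⇒ 7
(4) 7|_7 = 7 ↦ 8|_8 = 8 ⇒ 7
(5) 7|_8 = 7 ↦ 7|_9 = 7 ⇒ 6
(6) 6|_9 = 6 ↦ 6|_10 = 6 ⇒ 5
(7) 5|_10 = 5 ↦ 5|_11 = 5 ⇒ 4
(8) 4|_11 = 4 ↦ 4|_12 = 4 ⇒ 3

6, 7, 7, 7, 7, 7, 6, 5, 4, 3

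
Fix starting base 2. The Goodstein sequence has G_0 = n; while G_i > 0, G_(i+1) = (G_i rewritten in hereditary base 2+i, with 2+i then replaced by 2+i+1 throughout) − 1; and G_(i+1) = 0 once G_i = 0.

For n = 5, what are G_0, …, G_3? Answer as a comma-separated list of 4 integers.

5, 27, 255, 467

5 —HB2→ 2^2 + 1 —bump→ 3^3 + 1 = 28 —(−1)→ 27
27 —HB3→ 3^3 —bump→ 4^4 = 256 —(−1)→ 255
255 —HB4→ 3·4^3 + 3·4^2 + 3·4 + 3 —bump→ 3·5^3 + 3·5^2 + 3·5 + 3 = 468 —(−1)→ 467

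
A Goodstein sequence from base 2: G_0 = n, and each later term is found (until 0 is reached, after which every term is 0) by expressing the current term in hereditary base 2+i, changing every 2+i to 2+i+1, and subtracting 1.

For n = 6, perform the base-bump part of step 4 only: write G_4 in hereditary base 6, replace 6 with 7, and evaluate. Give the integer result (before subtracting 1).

G_0=6  [base 2] 2^2 + 2  →[2↦3]→  3^3 + 3 = 30  −1 ⇒ G_1=29
G_1=29  [base 3] 3^3 + 2  →[3↦4]→  4^4 + 2 = 258  −1 ⇒ G_2=257
G_2=257  [base 4] 4^4 + 1  →[4↦5]→  5^5 + 1 = 3126  −1 ⇒ G_3=3125
G_3=3125  [base 5] 5^5  →[5↦6]→  6^6 = 46656  −1 ⇒ G_4=46655
G_4=46655  [base 6] 5·6^5 + 5·6^4 + 5·6^3 + 5·6^2 + 5·6 + 5  →[6↦7]→  5·7^5 + 5·7^4 + 5·7^3 + 5·7^2 + 5·7 + 5 = 98040  −1 ⇒ G_5=98039

98040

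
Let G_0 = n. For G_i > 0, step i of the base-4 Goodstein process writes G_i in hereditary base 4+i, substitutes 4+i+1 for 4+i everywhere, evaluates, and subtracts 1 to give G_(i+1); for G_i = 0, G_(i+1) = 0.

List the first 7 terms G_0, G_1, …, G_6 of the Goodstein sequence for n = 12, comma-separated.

12, 14, 15, 16, 17, 18, 19

step 0: 12 = 3·4; sub 5 for 4: 3·5; = 15; G_1 = 15−1 = 14
step 1: 14 = 2·5 + 4; sub 6 for 5: 2·6 + 4; = 16; G_2 = 16−1 = 15
step 2: 15 = 2·6 + 3; sub 7 for 6: 2·7 + 3; = 17; G_3 = 17−1 = 16
step 3: 16 = 2·7 + 2; sub 8 for 7: 2·8 + 2; = 18; G_4 = 18−1 = 17
step 4: 17 = 2·8 + 1; sub 9 for 8: 2·9 + 1; = 19; G_5 = 19−1 = 18
step 5: 18 = 2·9; sub 10 for 9: 2·10; = 20; G_6 = 20−1 = 19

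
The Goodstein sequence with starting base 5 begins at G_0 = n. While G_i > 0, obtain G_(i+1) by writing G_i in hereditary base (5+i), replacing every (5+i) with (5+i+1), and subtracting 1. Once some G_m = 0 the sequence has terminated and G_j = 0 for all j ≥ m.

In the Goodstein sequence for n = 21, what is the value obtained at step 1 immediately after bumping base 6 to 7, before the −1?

28

21 —HB5→ 4·5 + 1 —bump→ 4·6 + 1 = 25 —(−1)→ 24
24 —HB6→ 4·6 —bump→ 4·7 = 28 —(−1)→ 27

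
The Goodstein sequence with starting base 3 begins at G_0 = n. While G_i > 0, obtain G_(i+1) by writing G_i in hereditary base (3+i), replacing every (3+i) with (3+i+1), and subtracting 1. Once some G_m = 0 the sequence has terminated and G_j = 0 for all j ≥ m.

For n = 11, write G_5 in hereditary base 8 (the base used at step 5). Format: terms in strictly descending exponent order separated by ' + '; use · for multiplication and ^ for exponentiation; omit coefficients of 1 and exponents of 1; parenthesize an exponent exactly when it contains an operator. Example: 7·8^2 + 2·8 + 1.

5·8 + 3

[0] 11 ≡ 3^2 + 2 (base 3). Lift 4: 18. −1: 17.
[1] 17 ≡ 4^2 + 1 (base 4). Lift 5: 26. −1: 25.
[2] 25 ≡ 5^2 (base 5). Lift 6: 36. −1: 35.
[3] 35 ≡ 5·6 + 5 (base 6). Lift 7: 40. −1: 39.
[4] 39 ≡ 5·7 + 4 (base 7). Lift 8: 44. −1: 43.
[5] 43 ≡ 5·8 + 3 (base 8). Lift 9: 48. −1: 47.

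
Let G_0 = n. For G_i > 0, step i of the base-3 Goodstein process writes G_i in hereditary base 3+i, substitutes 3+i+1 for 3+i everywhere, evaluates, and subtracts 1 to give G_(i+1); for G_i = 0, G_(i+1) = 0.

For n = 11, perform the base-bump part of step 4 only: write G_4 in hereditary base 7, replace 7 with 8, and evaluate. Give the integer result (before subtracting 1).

44

G_0=11  [base 3] 3^2 + 2  →[3↦4]→  4^2 + 2 = 18  −1 ⇒ G_1=17
G_1=17  [base 4] 4^2 + 1  →[4↦5]→  5^2 + 1 = 26  −1 ⇒ G_2=25
G_2=25  [base 5] 5^2  →[5↦6]→  6^2 = 36  −1 ⇒ G_3=35
G_3=35  [base 6] 5·6 + 5  →[6↦7]→  5·7 + 5 = 40  −1 ⇒ G_4=39
G_4=39  [base 7] 5·7 + 4  →[7↦8]→  5·8 + 4 = 44  −1 ⇒ G_5=43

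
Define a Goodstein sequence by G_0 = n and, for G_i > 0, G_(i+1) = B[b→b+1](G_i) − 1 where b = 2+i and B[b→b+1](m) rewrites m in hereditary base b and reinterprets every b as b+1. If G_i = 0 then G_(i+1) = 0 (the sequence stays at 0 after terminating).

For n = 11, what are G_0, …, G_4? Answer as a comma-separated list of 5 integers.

step 0: 11 = 2^(2 + 1) + 2 + 1; sub 3 for 2: 3^(3 + 1) + 3 + 1; = 85; G_1 = 85−1 = 84
step 1: 84 = 3^(3 + 1) + 3; sub 4 for 3: 4^(4 + 1) + 4; = 1028; G_2 = 1028−1 = 1027
step 2: 1027 = 4^(4 + 1) + 3; sub 5 for 4: 5^(5 + 1) + 3; = 15628; G_3 = 15628−1 = 15627
step 3: 15627 = 5^(5 + 1) + 2; sub 6 for 5: 6^(6 + 1) + 2; = 279938; G_4 = 279938−1 = 279937

11, 84, 1027, 15627, 279937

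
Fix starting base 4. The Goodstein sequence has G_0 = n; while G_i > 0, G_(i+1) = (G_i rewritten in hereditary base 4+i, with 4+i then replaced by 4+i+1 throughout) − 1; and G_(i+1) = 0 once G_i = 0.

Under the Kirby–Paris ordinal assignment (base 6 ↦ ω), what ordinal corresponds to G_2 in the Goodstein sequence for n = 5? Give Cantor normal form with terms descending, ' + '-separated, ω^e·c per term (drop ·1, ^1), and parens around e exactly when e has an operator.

5

[0] 5 ≡ 4 + 1 (base 4). Lift 5: 6. −1: 5.
[1] 5 ≡ 5 (base 5). Lift 6: 6. −1: 5.
[2] 5 ≡ 5 (base 6). Lift 7: 5. −1: 4.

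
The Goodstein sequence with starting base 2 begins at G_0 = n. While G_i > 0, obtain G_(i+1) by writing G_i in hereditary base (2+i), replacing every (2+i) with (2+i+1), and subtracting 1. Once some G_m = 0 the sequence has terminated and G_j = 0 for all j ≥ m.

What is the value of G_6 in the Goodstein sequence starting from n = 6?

step 0: 6 = 2^2 + 2; sub 3 for 2: 3^3 + 3; = 30; G_1 = 30−1 = 29
step 1: 29 = 3^3 + 2; sub 4 for 3: 4^4 + 2; = 258; G_2 = 258−1 = 257
step 2: 257 = 4^4 + 1; sub 5 for 4: 5^5 + 1; = 3126; G_3 = 3126−1 = 3125
step 3: 3125 = 5^5; sub 6 for 5: 6^6; = 46656; G_4 = 46656−1 = 46655
step 4: 46655 = 5·6^5 + 5·6^4 + 5·6^3 + 5·6^2 + 5·6 + 5; sub 7 for 6: 5·7^5 + 5·7^4 + 5·7^3 + 5·7^2 + 5·7 + 5; = 98040; G_5 = 98040−1 = 98039
step 5: 98039 = 5·7^5 + 5·7^4 + 5·7^3 + 5·7^2 + 5·7 + 4; sub 8 for 7: 5·8^5 + 5·8^4 + 5·8^3 + 5·8^2 + 5·8 + 4; = 187244; G_6 = 187244−1 = 187243
step 6: 187243 = 5·8^5 + 5·8^4 + 5·8^3 + 5·8^2 + 5·8 + 3; sub 9 for 8: 5·9^5 + 5·9^4 + 5·9^3 + 5·9^2 + 5·9 + 3; = 332148; G_7 = 332148−1 = 332147

187243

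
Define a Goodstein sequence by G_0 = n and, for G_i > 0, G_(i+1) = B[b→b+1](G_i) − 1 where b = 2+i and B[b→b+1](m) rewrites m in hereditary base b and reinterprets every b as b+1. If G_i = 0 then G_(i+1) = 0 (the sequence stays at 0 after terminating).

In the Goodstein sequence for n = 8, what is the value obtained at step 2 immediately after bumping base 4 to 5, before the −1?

step 0: 8 = 2^(2 + 1); sub 3 for 2: 3^(3 + 1); = 81; G_1 = 81−1 = 80
step 1: 80 = 2·3^3 + 2·3^2 + 2·3 + 2; sub 4 for 3: 2·4^4 + 2·4^2 + 2·4 + 2; = 554; G_2 = 554−1 = 553
step 2: 553 = 2·4^4 + 2·4^2 + 2·4 + 1; sub 5 for 4: 2·5^5 + 2·5^2 + 2·5 + 1; = 6311; G_3 = 6311−1 = 6310

6311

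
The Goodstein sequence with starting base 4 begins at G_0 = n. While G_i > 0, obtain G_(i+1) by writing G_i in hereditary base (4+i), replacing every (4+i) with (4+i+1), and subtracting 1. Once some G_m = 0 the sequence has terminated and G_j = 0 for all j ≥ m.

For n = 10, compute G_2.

12

10 —HB4→ 2·4 + 2 —bump→ 2·5 + 2 = 12 —(−1)→ 11
11 —HB5→ 2·5 + 1 —bump→ 2·6 + 1 = 13 —(−1)→ 12
12 —HB6→ 2·6 —bump→ 2·7 = 14 —(−1)→ 13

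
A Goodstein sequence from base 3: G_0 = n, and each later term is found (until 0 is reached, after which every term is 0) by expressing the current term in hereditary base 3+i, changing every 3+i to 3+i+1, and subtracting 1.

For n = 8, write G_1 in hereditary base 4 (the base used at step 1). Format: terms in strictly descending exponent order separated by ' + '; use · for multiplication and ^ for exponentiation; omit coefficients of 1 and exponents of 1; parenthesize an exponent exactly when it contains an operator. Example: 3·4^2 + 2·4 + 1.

base 3: 8 = 2·3 + 2; at 4: 2·4 + 2 = 10; next = 9
base 4: 9 = 2·4 + 1; at 5: 2·5 + 1 = 11; next = 10

2·4 + 1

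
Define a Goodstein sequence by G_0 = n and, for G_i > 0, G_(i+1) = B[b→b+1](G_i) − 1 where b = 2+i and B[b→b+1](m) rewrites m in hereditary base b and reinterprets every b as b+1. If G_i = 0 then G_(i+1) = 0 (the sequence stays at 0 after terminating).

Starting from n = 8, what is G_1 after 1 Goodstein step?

8 —HB2→ 2^(2 + 1) —bump→ 3^(3 + 1) = 81 —(−1)→ 80
80 —HB3→ 2·3^3 + 2·3^2 + 2·3 + 2 —bump→ 2·4^4 + 2·4^2 + 2·4 + 2 = 554 —(−1)→ 553

80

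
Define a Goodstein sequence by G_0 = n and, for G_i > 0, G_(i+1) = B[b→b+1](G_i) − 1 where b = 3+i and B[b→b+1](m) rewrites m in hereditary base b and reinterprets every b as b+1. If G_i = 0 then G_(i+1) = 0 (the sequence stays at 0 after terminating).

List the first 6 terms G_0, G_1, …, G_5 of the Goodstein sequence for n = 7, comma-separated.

7, 8, 9, 9, 9, 9

[0] 7 ≡ 2·3 + 1 (base 3). Lift 4: 9. −1: 8.
[1] 8 ≡ 2·4 (base 4). Lift 5: 10. −1: 9.
[2] 9 ≡ 5 + 4 (base 5). Lift 6: 10. −1: 9.
[3] 9 ≡ 6 + 3 (base 6). Lift 7: 10. −1: 9.
[4] 9 ≡ 7 + 2 (base 7). Lift 8: 10. −1: 9.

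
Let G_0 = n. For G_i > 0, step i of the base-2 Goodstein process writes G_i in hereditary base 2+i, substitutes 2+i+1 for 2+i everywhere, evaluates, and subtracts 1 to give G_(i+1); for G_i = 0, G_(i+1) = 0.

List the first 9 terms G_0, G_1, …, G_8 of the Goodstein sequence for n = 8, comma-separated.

step 0: 8 = 2^(2 + 1); sub 3 for 2: 3^(3 + 1); = 81; G_1 = 81−1 = 80
step 1: 80 = 2·3^3 + 2·3^2 + 2·3 + 2; sub 4 for 3: 2·4^4 + 2·4^2 + 2·4 + 2; = 554; G_2 = 554−1 = 553
step 2: 553 = 2·4^4 + 2·4^2 + 2·4 + 1; sub 5 for 4: 2·5^5 + 2·5^2 + 2·5 + 1; = 6311; G_3 = 6311−1 = 6310
step 3: 6310 = 2·5^5 + 2·5^2 + 2·5; sub 6 for 5: 2·6^6 + 2·6^2 + 2·6; = 93396; G_4 = 93396−1 = 93395
step 4: 93395 = 2·6^6 + 2·6^2 + 6 + 5; sub 7 for 6: 2·7^7 + 2·7^2 + 7 + 5; = 1647196; G_5 = 1647196−1 = 1647195
step 5: 1647195 = 2·7^7 + 2·7^2 + 7 + 4; sub 8 for 7: 2·8^8 + 2·8^2 + 8 + 4; = 33554572; G_6 = 33554572−1 = 33554571
step 6: 33554571 = 2·8^8 + 2·8^2 + 8 + 3; sub 9 for 8: 2·9^9 + 2·9^2 + 9 + 3; = 774841152; G_7 = 774841152−1 = 774841151
step 7: 774841151 = 2·9^9 + 2·9^2 + 9 + 2; sub 10 for 9: 2·10^10 + 2·10^2 + 10 + 2; = 20000000212; G_8 = 20000000212−1 = 20000000211

8, 80, 553, 6310, 93395, 1647195, 33554571, 774841151, 20000000211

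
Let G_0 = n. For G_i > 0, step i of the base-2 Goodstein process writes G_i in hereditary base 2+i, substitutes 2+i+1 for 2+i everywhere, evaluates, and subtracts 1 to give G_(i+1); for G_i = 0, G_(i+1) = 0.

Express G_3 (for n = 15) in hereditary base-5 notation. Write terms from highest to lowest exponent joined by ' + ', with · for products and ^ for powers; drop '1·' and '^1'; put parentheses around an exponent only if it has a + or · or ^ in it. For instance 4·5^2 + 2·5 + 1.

5^(5 + 1) + 5^5 + 2

15 —HB2→ 2^(2 + 1) + 2^2 + 2 + 1 —bump→ 3^(3 + 1) + 3^3 + 3 + 1 = 112 —(−1)→ 111
111 —HB3→ 3^(3 + 1) + 3^3 + 3 —bump→ 4^(4 + 1) + 4^4 + 4 = 1284 —(−1)→ 1283
1283 —HB4→ 4^(4 + 1) + 4^4 + 3 —bump→ 5^(5 + 1) + 5^5 + 3 = 18753 —(−1)→ 18752
18752 —HB5→ 5^(5 + 1) + 5^5 + 2 —bump→ 6^(6 + 1) + 6^6 + 2 = 326594 —(−1)→ 326593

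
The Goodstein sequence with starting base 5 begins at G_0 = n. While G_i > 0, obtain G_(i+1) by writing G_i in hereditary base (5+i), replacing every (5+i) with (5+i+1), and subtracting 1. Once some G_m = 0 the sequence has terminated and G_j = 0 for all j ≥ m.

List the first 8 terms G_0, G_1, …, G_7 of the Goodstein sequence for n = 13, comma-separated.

base 5: 13 = 2·5 + 3; at 6: 2·6 + 3 = 15; next = 14
base 6: 14 = 2·6 + 2; at 7: 2·7 + 2 = 16; next = 15
base 7: 15 = 2·7 + 1; at 8: 2·8 + 1 = 17; next = 16
base 8: 16 = 2·8; at 9: 2·9 = 18; next = 17
base 9: 17 = 9 + 8; at 10: 10 + 8 = 18; next = 17
base 10: 17 = 10 + 7; at 11: 11 + 7 = 18; next = 17
base 11: 17 = 11 + 6; at 12: 12 + 6 = 18; next = 17

13, 14, 15, 16, 17, 17, 17, 17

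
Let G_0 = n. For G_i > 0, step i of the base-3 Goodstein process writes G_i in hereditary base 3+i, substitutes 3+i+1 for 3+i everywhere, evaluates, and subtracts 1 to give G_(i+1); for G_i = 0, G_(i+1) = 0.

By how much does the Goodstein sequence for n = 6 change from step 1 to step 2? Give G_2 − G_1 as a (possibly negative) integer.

0

[0] 6 ≡ 2·3 (base 3). Lift 4: 8. −1: 7.
[1] 7 ≡ 4 + 3 (base 4). Lift 5: 8. −1: 7.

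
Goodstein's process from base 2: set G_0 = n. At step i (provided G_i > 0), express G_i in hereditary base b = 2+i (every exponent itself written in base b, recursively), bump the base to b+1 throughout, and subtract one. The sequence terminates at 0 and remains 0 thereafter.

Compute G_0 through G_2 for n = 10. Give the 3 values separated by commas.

step 0: 10 = 2^(2 + 1) + 2; sub 3 for 2: 3^(3 + 1) + 3; = 84; G_1 = 84−1 = 83
step 1: 83 = 3^(3 + 1) + 2; sub 4 for 3: 4^(4 + 1) + 2; = 1026; G_2 = 1026−1 = 1025

10, 83, 1025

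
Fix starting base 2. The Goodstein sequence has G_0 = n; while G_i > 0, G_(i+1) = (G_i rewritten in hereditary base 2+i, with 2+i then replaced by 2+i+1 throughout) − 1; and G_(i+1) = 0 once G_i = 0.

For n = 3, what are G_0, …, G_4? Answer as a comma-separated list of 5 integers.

3, 3, 3, 2, 1

G_0 = 3. HB_2(3) = 2 + 1. Bump = 4. G_1 = 3.
G_1 = 3. HB_3(3) = 3. Bump = 4. G_2 = 3.
G_2 = 3. HB_4(3) = 3. Bump = 3. G_3 = 2.
G_3 = 2. HB_5(2) = 2. Bump = 2. G_4 = 1.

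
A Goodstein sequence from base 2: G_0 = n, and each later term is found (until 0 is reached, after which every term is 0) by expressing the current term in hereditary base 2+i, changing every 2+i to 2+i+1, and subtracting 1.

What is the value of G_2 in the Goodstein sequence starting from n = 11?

G_0 = 11. HB_2(11) = 2^(2 + 1) + 2 + 1. Bump = 85. G_1 = 84.
G_1 = 84. HB_3(84) = 3^(3 + 1) + 3. Bump = 1028. G_2 = 1027.

1027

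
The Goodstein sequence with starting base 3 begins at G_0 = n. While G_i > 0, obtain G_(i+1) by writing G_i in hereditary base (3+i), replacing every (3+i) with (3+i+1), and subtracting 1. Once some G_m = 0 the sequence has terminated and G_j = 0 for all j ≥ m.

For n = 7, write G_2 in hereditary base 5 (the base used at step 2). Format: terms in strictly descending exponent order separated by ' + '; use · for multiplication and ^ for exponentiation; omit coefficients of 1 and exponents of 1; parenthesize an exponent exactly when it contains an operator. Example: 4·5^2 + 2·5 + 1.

7 —HB3→ 2·3 + 1 —bump→ 2·4 + 1 = 9 —(−1)→ 8
8 —HB4→ 2·4 —bump→ 2·5 = 10 —(−1)→ 9
9 —HB5→ 5 + 4 —bump→ 6 + 4 = 10 —(−1)→ 9

5 + 4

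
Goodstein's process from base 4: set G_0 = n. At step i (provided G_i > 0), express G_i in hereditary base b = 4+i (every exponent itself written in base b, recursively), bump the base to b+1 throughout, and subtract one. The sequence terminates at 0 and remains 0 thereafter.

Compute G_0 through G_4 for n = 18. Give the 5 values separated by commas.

18, 26, 36, 48, 53

(0) 18|_4 = 4^2 + 2 ↦ 5^2 + 2|_5 = 27 ⇒ 26
(1) 26|_5 = 5^2 + 1 ↦ 6^2 + 1|_6 = 37 ⇒ 36
(2) 36|_6 = 6^2 ↦ 7^2|_7 = 49 ⇒ 48
(3) 48|_7 = 6·7 + 6 ↦ 6·8 + 6|_8 = 54 ⇒ 53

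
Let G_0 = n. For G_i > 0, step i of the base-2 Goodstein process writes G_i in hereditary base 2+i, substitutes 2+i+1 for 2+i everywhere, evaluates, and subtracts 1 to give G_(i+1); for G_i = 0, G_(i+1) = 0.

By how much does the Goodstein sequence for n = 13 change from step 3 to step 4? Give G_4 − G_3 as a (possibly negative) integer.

G_0=13  [base 2] 2^(2 + 1) + 2^2 + 1  →[2↦3]→  3^(3 + 1) + 3^3 + 1 = 109  −1 ⇒ G_1=108
G_1=108  [base 3] 3^(3 + 1) + 3^3  →[3↦4]→  4^(4 + 1) + 4^4 = 1280  −1 ⇒ G_2=1279
G_2=1279  [base 4] 4^(4 + 1) + 3·4^3 + 3·4^2 + 3·4 + 3  →[4↦5]→  5^(5 + 1) + 3·5^3 + 3·5^2 + 3·5 + 3 = 16093  −1 ⇒ G_3=16092
G_3=16092  [base 5] 5^(5 + 1) + 3·5^3 + 3·5^2 + 3·5 + 2  →[5↦6]→  6^(6 + 1) + 3·6^3 + 3·6^2 + 3·6 + 2 = 280712  −1 ⇒ G_4=280711

264619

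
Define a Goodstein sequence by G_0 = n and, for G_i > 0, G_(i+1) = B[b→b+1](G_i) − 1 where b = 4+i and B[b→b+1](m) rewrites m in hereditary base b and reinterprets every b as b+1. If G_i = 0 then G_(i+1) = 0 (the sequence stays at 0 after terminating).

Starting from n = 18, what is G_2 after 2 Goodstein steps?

(0) 18|_4 = 4^2 + 2 ↦ 5^2 + 2|_5 = 27 ⇒ 26
(1) 26|_5 = 5^2 + 1 ↦ 6^2 + 1|_6 = 37 ⇒ 36
(2) 36|_6 = 6^2 ↦ 7^2|_7 = 49 ⇒ 48

36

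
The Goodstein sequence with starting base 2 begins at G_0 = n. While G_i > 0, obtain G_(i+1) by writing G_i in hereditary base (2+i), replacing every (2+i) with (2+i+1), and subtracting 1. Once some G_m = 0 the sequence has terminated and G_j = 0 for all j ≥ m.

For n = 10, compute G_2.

i=0: 10 = 2^(2 + 1) + 2 (b=2); 2→3: 3^(3 + 1) + 3 = 84; 84−1 = 83
i=1: 83 = 3^(3 + 1) + 2 (b=3); 3→4: 4^(4 + 1) + 2 = 1026; 1026−1 = 1025

1025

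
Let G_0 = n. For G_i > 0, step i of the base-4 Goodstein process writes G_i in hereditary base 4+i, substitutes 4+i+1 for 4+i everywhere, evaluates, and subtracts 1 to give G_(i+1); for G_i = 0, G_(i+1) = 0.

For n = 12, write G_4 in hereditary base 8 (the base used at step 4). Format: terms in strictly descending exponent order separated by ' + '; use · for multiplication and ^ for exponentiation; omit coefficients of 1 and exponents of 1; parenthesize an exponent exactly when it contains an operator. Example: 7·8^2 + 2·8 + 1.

2·8 + 1

12 —HB4→ 3·4 —bump→ 3·5 = 15 —(−1)→ 14
14 —HB5→ 2·5 + 4 —bump→ 2·6 + 4 = 16 —(−1)→ 15
15 —HB6→ 2·6 + 3 —bump→ 2·7 + 3 = 17 —(−1)→ 16
16 —HB7→ 2·7 + 2 —bump→ 2·8 + 2 = 18 —(−1)→ 17
17 —HB8→ 2·8 + 1 —bump→ 2·9 + 1 = 19 —(−1)→ 18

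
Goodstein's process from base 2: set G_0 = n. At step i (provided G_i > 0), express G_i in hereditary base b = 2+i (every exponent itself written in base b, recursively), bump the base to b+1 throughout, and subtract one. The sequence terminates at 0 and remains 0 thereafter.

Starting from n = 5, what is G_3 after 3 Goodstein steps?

467

5 —HB2→ 2^2 + 1 —bump→ 3^3 + 1 = 28 —(−1)→ 27
27 —HB3→ 3^3 —bump→ 4^4 = 256 —(−1)→ 255
255 —HB4→ 3·4^3 + 3·4^2 + 3·4 + 3 —bump→ 3·5^3 + 3·5^2 + 3·5 + 3 = 468 —(−1)→ 467
467 —HB5→ 3·5^3 + 3·5^2 + 3·5 + 2 —bump→ 3·6^3 + 3·6^2 + 3·6 + 2 = 776 —(−1)→ 775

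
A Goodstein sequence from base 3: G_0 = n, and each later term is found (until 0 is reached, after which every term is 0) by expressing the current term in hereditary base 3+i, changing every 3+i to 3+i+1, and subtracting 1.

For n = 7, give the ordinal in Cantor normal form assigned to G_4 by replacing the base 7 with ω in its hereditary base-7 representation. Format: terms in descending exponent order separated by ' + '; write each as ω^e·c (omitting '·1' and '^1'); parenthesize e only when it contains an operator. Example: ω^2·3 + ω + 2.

[0] 7 ≡ 2·3 + 1 (base 3). Lift 4: 9. −1: 8.
[1] 8 ≡ 2·4 (base 4). Lift 5: 10. −1: 9.
[2] 9 ≡ 5 + 4 (base 5). Lift 6: 10. −1: 9.
[3] 9 ≡ 6 + 3 (base 6). Lift 7: 10. −1: 9.
[4] 9 ≡ 7 + 2 (base 7). Lift 8: 10. −1: 9.

ω + 2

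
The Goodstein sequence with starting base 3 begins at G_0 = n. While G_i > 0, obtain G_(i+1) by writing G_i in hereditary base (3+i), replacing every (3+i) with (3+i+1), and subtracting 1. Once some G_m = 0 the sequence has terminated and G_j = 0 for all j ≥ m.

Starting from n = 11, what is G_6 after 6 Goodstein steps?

i=0: 11 = 3^2 + 2 (b=3); 3→4: 4^2 + 2 = 18; 18−1 = 17
i=1: 17 = 4^2 + 1 (b=4); 4→5: 5^2 + 1 = 26; 26−1 = 25
i=2: 25 = 5^2 (b=5); 5→6: 6^2 = 36; 36−1 = 35
i=3: 35 = 5·6 + 5 (b=6); 6→7: 5·7 + 5 = 40; 40−1 = 39
i=4: 39 = 5·7 + 4 (b=7); 7→8: 5·8 + 4 = 44; 44−1 = 43
i=5: 43 = 5·8 + 3 (b=8); 8→9: 5·9 + 3 = 48; 48−1 = 47

47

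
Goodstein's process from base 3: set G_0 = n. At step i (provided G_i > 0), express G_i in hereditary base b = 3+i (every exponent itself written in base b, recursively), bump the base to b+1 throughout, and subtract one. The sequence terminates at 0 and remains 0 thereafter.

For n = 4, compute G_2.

base 3: 4 = 3 + 1; at 4: 4 + 1 = 5; next = 4
base 4: 4 = 4; at 5: 5 = 5; next = 4
base 5: 4 = 4; at 6: 4 = 4; next = 3

4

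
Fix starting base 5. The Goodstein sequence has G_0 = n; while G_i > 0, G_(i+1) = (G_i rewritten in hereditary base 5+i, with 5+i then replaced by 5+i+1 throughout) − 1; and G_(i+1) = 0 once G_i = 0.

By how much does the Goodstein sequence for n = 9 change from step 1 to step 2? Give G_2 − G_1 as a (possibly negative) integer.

0

9 —HB5→ 5 + 4 —bump→ 6 + 4 = 10 —(−1)→ 9
9 —HB6→ 6 + 3 —bump→ 7 + 3 = 10 —(−1)→ 9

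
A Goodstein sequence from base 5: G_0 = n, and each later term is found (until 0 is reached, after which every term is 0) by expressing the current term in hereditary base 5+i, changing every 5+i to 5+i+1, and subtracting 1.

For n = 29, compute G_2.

29 —HB5→ 5^2 + 4 —bump→ 6^2 + 4 = 40 —(−1)→ 39
39 —HB6→ 6^2 + 3 —bump→ 7^2 + 3 = 52 —(−1)→ 51
51 —HB7→ 7^2 + 2 —bump→ 8^2 + 2 = 66 —(−1)→ 65

51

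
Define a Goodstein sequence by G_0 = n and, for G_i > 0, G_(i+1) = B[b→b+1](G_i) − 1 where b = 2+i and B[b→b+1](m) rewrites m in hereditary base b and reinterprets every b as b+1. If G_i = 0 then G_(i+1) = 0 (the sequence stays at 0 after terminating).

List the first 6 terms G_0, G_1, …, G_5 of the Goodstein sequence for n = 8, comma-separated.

8, 80, 553, 6310, 93395, 1647195

[0] 8 ≡ 2^(2 + 1) (base 2). Lift 3: 81. −1: 80.
[1] 80 ≡ 2·3^3 + 2·3^2 + 2·3 + 2 (base 3). Lift 4: 554. −1: 553.
[2] 553 ≡ 2·4^4 + 2·4^2 + 2·4 + 1 (base 4). Lift 5: 6311. −1: 6310.
[3] 6310 ≡ 2·5^5 + 2·5^2 + 2·5 (base 5). Lift 6: 93396. −1: 93395.
[4] 93395 ≡ 2·6^6 + 2·6^2 + 6 + 5 (base 6). Lift 7: 1647196. −1: 1647195.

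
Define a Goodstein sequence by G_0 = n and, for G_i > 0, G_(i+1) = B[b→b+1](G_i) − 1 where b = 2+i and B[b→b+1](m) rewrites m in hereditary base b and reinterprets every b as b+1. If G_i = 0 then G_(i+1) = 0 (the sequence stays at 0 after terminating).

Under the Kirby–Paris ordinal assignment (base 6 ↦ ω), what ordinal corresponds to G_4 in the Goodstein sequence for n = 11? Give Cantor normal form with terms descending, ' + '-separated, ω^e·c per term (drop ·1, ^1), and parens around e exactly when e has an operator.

ω^(ω + 1) + 1

G_0=11  [base 2] 2^(2 + 1) + 2 + 1  →[2↦3]→  3^(3 + 1) + 3 + 1 = 85  −1 ⇒ G_1=84
G_1=84  [base 3] 3^(3 + 1) + 3  →[3↦4]→  4^(4 + 1) + 4 = 1028  −1 ⇒ G_2=1027
G_2=1027  [base 4] 4^(4 + 1) + 3  →[4↦5]→  5^(5 + 1) + 3 = 15628  −1 ⇒ G_3=15627
G_3=15627  [base 5] 5^(5 + 1) + 2  →[5↦6]→  6^(6 + 1) + 2 = 279938  −1 ⇒ G_4=279937
G_4=279937  [base 6] 6^(6 + 1) + 1  →[6↦7]→  7^(7 + 1) + 1 = 5764802  −1 ⇒ G_5=5764801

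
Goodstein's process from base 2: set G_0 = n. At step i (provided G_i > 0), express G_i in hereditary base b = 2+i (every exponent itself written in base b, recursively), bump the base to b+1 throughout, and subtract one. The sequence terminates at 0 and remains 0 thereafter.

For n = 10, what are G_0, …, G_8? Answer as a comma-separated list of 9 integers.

10 —HB2→ 2^(2 + 1) + 2 —bump→ 3^(3 + 1) + 3 = 84 —(−1)→ 83
83 —HB3→ 3^(3 + 1) + 2 —bump→ 4^(4 + 1) + 2 = 1026 —(−1)→ 1025
1025 —HB4→ 4^(4 + 1) + 1 —bump→ 5^(5 + 1) + 1 = 15626 —(−1)→ 15625
15625 —HB5→ 5^(5 + 1) —bump→ 6^(6 + 1) = 279936 —(−1)→ 279935
279935 —HB6→ 5·6^6 + 5·6^5 + 5·6^4 + 5·6^3 + 5·6^2 + 5·6 + 5 —bump→ 5·7^7 + 5·7^5 + 5·7^4 + 5·7^3 + 5·7^2 + 5·7 + 5 = 4215755 —(−1)→ 4215754
4215754 —HB7→ 5·7^7 + 5·7^5 + 5·7^4 + 5·7^3 + 5·7^2 + 5·7 + 4 —bump→ 5·8^8 + 5·8^5 + 5·8^4 + 5·8^3 + 5·8^2 + 5·8 + 4 = 84073324 —(−1)→ 84073323
84073323 —HB8→ 5·8^8 + 5·8^5 + 5·8^4 + 5·8^3 + 5·8^2 + 5·8 + 3 —bump→ 5·9^9 + 5·9^5 + 5·9^4 + 5·9^3 + 5·9^2 + 5·9 + 3 = 1937434593 —(−1)→ 1937434592
1937434592 —HB9→ 5·9^9 + 5·9^5 + 5·9^4 + 5·9^3 + 5·9^2 + 5·9 + 2 —bump→ 5·10^10 + 5·10^5 + 5·10^4 + 5·10^3 + 5·10^2 + 5·10 + 2 = 50000555552 —(−1)→ 50000555551

10, 83, 1025, 15625, 279935, 4215754, 84073323, 1937434592, 50000555551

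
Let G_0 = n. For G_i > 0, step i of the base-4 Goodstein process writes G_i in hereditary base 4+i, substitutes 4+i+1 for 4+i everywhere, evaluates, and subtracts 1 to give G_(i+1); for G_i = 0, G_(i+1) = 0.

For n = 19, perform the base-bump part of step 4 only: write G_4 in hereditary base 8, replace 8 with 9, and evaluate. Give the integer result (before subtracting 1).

70

G_0 = 19. HB_4(19) = 4^2 + 3. Bump = 28. G_1 = 27.
G_1 = 27. HB_5(27) = 5^2 + 2. Bump = 38. G_2 = 37.
G_2 = 37. HB_6(37) = 6^2 + 1. Bump = 50. G_3 = 49.
G_3 = 49. HB_7(49) = 7^2. Bump = 64. G_4 = 63.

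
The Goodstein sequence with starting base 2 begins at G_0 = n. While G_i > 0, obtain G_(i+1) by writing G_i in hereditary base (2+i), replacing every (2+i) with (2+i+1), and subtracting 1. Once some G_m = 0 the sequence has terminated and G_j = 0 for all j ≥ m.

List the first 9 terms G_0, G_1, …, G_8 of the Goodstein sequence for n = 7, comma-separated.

7, 30, 259, 3127, 46657, 823543, 16777215, 37665879, 77777775

G_0=7  [base 2] 2^2 + 2 + 1  →[2↦3]→  3^3 + 3 + 1 = 31  −1 ⇒ G_1=30
G_1=30  [base 3] 3^3 + 3  →[3↦4]→  4^4 + 4 = 260  −1 ⇒ G_2=259
G_2=259  [base 4] 4^4 + 3  →[4↦5]→  5^5 + 3 = 3128  −1 ⇒ G_3=3127
G_3=3127  [base 5] 5^5 + 2  →[5↦6]→  6^6 + 2 = 46658  −1 ⇒ G_4=46657
G_4=46657  [base 6] 6^6 + 1  →[6↦7]→  7^7 + 1 = 823544  −1 ⇒ G_5=823543
G_5=823543  [base 7] 7^7  →[7↦8]→  8^8 = 16777216  −1 ⇒ G_6=16777215
G_6=16777215  [base 8] 7·8^7 + 7·8^6 + 7·8^5 + 7·8^4 + 7·8^3 + 7·8^2 + 7·8 + 7  →[8↦9]→  7·9^7 + 7·9^6 + 7·9^5 + 7·9^4 + 7·9^3 + 7·9^2 + 7·9 + 7 = 37665880  −1 ⇒ G_7=37665879
G_7=37665879  [base 9] 7·9^7 + 7·9^6 + 7·9^5 + 7·9^4 + 7·9^3 + 7·9^2 + 7·9 + 6  →[9↦10]→  7·10^7 + 7·10^6 + 7·10^5 + 7·10^4 + 7·10^3 + 7·10^2 + 7·10 + 6 = 77777776  −1 ⇒ G_8=77777775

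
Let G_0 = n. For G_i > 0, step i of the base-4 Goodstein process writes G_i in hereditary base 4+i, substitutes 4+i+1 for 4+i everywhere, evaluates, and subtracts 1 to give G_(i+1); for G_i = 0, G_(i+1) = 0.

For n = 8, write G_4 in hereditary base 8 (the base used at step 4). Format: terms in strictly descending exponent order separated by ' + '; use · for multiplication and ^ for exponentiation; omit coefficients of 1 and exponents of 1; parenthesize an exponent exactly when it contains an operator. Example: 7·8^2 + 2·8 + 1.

8 + 1

step 0: 8 = 2·4; sub 5 for 4: 2·5; = 10; G_1 = 10−1 = 9
step 1: 9 = 5 + 4; sub 6 for 5: 6 + 4; = 10; G_2 = 10−1 = 9
step 2: 9 = 6 + 3; sub 7 for 6: 7 + 3; = 10; G_3 = 10−1 = 9
step 3: 9 = 7 + 2; sub 8 for 7: 8 + 2; = 10; G_4 = 10−1 = 9
step 4: 9 = 8 + 1; sub 9 for 8: 9 + 1; = 10; G_5 = 10−1 = 9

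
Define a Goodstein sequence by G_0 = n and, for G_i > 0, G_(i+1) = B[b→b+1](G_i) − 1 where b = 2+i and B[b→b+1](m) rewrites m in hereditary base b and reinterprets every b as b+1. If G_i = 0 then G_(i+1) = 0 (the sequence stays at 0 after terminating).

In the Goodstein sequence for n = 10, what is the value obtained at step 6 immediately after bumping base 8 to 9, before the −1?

1937434593

(0) 10|_2 = 2^(2 + 1) + 2 ↦ 3^(3 + 1) + 3|_3 = 84 ⇒ 83
(1) 83|_3 = 3^(3 + 1) + 2 ↦ 4^(4 + 1) + 2|_4 = 1026 ⇒ 1025
(2) 1025|_4 = 4^(4 + 1) + 1 ↦ 5^(5 + 1) + 1|_5 = 15626 ⇒ 15625
(3) 15625|_5 = 5^(5 + 1) ↦ 6^(6 + 1)|_6 = 279936 ⇒ 279935
(4) 279935|_6 = 5·6^6 + 5·6^5 + 5·6^4 + 5·6^3 + 5·6^2 + 5·6 + 5 ↦ 5·7^7 + 5·7^5 + 5·7^4 + 5·7^3 + 5·7^2 + 5·7 + 5|_7 = 4215755 ⇒ 4215754
(5) 4215754|_7 = 5·7^7 + 5·7^5 + 5·7^4 + 5·7^3 + 5·7^2 + 5·7 + 4 ↦ 5·8^8 + 5·8^5 + 5·8^4 + 5·8^3 + 5·8^2 + 5·8 + 4|_8 = 84073324 ⇒ 84073323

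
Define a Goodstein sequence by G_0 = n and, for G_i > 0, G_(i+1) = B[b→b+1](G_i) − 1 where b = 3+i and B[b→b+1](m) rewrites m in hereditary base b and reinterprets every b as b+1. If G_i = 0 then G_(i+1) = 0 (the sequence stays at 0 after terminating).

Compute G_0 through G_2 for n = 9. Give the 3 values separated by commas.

(0) 9|_3 = 3^2 ↦ 4^2|_4 = 16 ⇒ 15
(1) 15|_4 = 3·4 + 3 ↦ 3·5 + 3|_5 = 18 ⇒ 17

9, 15, 17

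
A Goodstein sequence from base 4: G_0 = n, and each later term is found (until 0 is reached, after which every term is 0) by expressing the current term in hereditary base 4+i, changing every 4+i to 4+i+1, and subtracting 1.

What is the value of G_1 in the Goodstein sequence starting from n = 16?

16 —HB4→ 4^2 —bump→ 5^2 = 25 —(−1)→ 24
24 —HB5→ 4·5 + 4 —bump→ 4·6 + 4 = 28 —(−1)→ 27

24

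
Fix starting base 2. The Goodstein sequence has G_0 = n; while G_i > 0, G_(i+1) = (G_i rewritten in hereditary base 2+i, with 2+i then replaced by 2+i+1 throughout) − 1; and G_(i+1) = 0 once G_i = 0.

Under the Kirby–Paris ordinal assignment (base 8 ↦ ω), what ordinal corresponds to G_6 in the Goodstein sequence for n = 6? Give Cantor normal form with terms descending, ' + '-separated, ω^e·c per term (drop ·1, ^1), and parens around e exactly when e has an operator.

G_0 = 6. HB_2(6) = 2^2 + 2. Bump = 30. G_1 = 29.
G_1 = 29. HB_3(29) = 3^3 + 2. Bump = 258. G_2 = 257.
G_2 = 257. HB_4(257) = 4^4 + 1. Bump = 3126. G_3 = 3125.
G_3 = 3125. HB_5(3125) = 5^5. Bump = 46656. G_4 = 46655.
G_4 = 46655. HB_6(46655) = 5·6^5 + 5·6^4 + 5·6^3 + 5·6^2 + 5·6 + 5. Bump = 98040. G_5 = 98039.
G_5 = 98039. HB_7(98039) = 5·7^5 + 5·7^4 + 5·7^3 + 5·7^2 + 5·7 + 4. Bump = 187244. G_6 = 187243.

ω^5·5 + ω^4·5 + ω^3·5 + ω^2·5 + ω·5 + 3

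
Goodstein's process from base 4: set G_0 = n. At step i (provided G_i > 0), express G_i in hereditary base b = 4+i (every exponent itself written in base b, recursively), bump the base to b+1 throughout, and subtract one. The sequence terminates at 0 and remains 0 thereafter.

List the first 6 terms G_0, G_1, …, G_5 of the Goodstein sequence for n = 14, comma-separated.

G_0=14  [base 4] 3·4 + 2  →[4↦5]→  3·5 + 2 = 17  −1 ⇒ G_1=16
G_1=16  [base 5] 3·5 + 1  →[5↦6]→  3·6 + 1 = 19  −1 ⇒ G_2=18
G_2=18  [base 6] 3·6  →[6↦7]→  3·7 = 21  −1 ⇒ G_3=20
G_3=20  [base 7] 2·7 + 6  →[7↦8]→  2·8 + 6 = 22  −1 ⇒ G_4=21
G_4=21  [base 8] 2·8 + 5  →[8↦9]→  2·9 + 5 = 23  −1 ⇒ G_5=22

14, 16, 18, 20, 21, 22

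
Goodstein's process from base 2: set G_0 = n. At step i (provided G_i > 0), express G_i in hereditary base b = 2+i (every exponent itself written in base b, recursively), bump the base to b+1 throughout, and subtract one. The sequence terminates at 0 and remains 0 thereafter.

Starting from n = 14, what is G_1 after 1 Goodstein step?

110

base 2: 14 = 2^(2 + 1) + 2^2 + 2; at 3: 3^(3 + 1) + 3^3 + 3 = 111; next = 110
base 3: 110 = 3^(3 + 1) + 3^3 + 2; at 4: 4^(4 + 1) + 4^4 + 2 = 1282; next = 1281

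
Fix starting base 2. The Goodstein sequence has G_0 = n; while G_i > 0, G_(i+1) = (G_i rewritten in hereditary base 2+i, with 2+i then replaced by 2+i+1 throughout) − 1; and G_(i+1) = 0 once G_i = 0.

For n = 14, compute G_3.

G_0 = 14. HB_2(14) = 2^(2 + 1) + 2^2 + 2. Bump = 111. G_1 = 110.
G_1 = 110. HB_3(110) = 3^(3 + 1) + 3^3 + 2. Bump = 1282. G_2 = 1281.
G_2 = 1281. HB_4(1281) = 4^(4 + 1) + 4^4 + 1. Bump = 18751. G_3 = 18750.
G_3 = 18750. HB_5(18750) = 5^(5 + 1) + 5^5. Bump = 326592. G_4 = 326591.

18750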